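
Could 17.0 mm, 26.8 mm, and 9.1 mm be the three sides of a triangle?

The longest side is 26.8, but the other two sum to only 26.1.
26.1 < 26.8, so the triangle inequality fails.

No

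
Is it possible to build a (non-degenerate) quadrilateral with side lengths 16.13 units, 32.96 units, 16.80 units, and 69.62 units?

No

For a quadrilateral, each side must be shorter than the sum of the others.
Here the longest side is 69.62, but the remaining 3 sides sum to only 65.89.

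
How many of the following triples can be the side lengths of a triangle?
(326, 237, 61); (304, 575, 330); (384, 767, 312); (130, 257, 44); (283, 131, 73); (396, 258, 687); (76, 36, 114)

(61,237,326): 61+237 ≤ 326 → not valid
(304,330,575): 304+330 > 575 → valid
(312,384,767): 312+384 ≤ 767 → not valid
(44,130,257): 44+130 ≤ 257 → not valid
(73,131,283): 73+131 ≤ 283 → not valid
(258,396,687): 258+396 ≤ 687 → not valid
(36,76,114): 36+76 ≤ 114 → not valid
1 of the 7 triples forms a triangle.

1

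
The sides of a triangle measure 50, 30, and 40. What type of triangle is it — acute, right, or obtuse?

right

Compare the square of the longest side to the sum of squares of the other two: 30² + 40² = 2500 = 50².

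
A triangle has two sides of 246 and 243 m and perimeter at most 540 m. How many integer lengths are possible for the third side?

Triangle inequality: 3 < x < 489. Perimeter ≤ 540 gives x ≤ 540 − 246 − 243 = 51.
So 3 < x ≤ 51; integers 4 through 51: 48 values.

48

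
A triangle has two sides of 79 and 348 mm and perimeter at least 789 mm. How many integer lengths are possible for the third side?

Triangle inequality: 269 < x < 427. Perimeter ≥ 789 gives x ≥ 789 − 79 − 348 = 362.
So 362 ≤ x < 427; integers 362 through 426: 65 values.

65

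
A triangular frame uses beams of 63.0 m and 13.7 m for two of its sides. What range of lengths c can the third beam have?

By the triangle inequality, c must be less than 63.0 + 13.7 = 76.7 and greater than |63.0 − 13.7| = 49.3.

49.3 < c < 76.7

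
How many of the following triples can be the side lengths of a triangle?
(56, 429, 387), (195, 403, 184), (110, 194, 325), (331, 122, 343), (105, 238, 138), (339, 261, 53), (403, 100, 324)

4

(56,387,429): 56+387 > 429 → valid
(184,195,403): 184+195 ≤ 403 → not valid
(110,194,325): 110+194 ≤ 325 → not valid
(122,331,343): 122+331 > 343 → valid
(105,138,238): 105+138 > 238 → valid
(53,261,339): 53+261 ≤ 339 → not valid
(100,324,403): 100+324 > 403 → valid
4 of the 7 triples form a triangle.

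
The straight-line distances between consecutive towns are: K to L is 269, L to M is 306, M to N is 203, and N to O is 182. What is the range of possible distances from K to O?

The maximum is all hops collinear in one direction: 269 + 306 + 203 + 182 = 960.
The longest hop is 306; the others sum to 654. Since 306 ≤ 654, the path can fold back on itself completely, so the minimum distance is 0.

0 ≤ KO ≤ 960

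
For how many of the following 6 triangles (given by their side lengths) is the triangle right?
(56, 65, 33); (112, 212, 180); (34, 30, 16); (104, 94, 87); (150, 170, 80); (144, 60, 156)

5

(56,65,33): 33²+56² = 4225 = 65² → right
(112,212,180): 112²+180² = 44944 = 212² → right
(34,30,16): 16²+30² = 1156 = 34² → right
(104,94,87): 87²+94² = 16405 > 10816 = 104² → acute
(150,170,80): 80²+150² = 28900 = 170² → right
(144,60,156): 60²+144² = 24336 = 156² → right
5 of the 6 are right.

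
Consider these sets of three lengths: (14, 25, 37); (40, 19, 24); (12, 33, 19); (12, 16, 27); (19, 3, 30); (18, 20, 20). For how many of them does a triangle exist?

(14,25,37): 14+25 > 37 → valid
(19,24,40): 19+24 > 40 → valid
(12,19,33): 12+19 ≤ 33 → not valid
(12,16,27): 12+16 > 27 → valid
(3,19,30): 3+19 ≤ 30 → not valid
(18,20,20): 18+20 > 20 → valid
4 of the 6 triples form a triangle.

4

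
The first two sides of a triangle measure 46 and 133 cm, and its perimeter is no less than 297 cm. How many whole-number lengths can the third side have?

Triangle inequality: 87 < x < 179. Perimeter ≥ 297 gives x ≥ 297 − 46 − 133 = 118.
So 118 ≤ x < 179; integers 118 through 178: 61 values.

61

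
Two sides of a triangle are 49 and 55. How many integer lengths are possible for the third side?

The third side lies in the open interval (6, 104).
Integers from 7 to 103 inclusive: 103 − 7 + 1 = 97.

97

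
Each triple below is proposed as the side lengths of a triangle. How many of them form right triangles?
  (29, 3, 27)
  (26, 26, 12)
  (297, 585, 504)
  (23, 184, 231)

1

(29,3,27): 3²+27² = 738 < 841 = 29² → obtuse
(26,26,12): 12²+26² = 820 > 676 = 26² → acute
(297,585,504): 297²+504² = 342225 = 585² → right
(23,184,231): 23+184 ≤ 231, not a triangle
1 of the 4 is right.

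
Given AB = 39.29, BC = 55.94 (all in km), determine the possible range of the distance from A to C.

16.65 ≤ AC ≤ 95.23 km

By the triangle inequality, |39.29 − 55.94| ≤ AC ≤ 39.29 + 55.94.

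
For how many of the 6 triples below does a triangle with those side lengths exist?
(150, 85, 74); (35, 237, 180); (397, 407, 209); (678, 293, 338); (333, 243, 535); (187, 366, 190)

(74,85,150): 74+85 > 150 → valid
(35,180,237): 35+180 ≤ 237 → not valid
(209,397,407): 209+397 > 407 → valid
(293,338,678): 293+338 ≤ 678 → not valid
(243,333,535): 243+333 > 535 → valid
(187,190,366): 187+190 > 366 → valid
4 of the 6 triples form a triangle.

4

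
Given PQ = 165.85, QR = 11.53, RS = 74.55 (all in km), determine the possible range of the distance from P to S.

79.77 ≤ PS ≤ 251.93 km

The maximum is all hops collinear in one direction: 165.85 + 11.53 + 74.55 = 251.93.
The longest hop is 165.85; the others sum to 86.08. Folding the others back against it leaves at least 165.85 − 86.08 = 79.77.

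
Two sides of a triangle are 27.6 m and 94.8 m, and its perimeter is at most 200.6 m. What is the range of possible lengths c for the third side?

Triangle inequality alone gives 67.2 < c < 122.4.
The perimeter condition gives c ≤ 200.6 − 27.6 − 94.8 = 78.2.
Intersecting the two: 67.2 < c ≤ 78.2.

67.2 < c ≤ 78.2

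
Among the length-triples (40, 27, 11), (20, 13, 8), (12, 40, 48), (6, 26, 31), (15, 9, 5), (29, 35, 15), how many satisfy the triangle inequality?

(11,27,40): 11+27 ≤ 40 → not valid
(8,13,20): 8+13 > 20 → valid
(12,40,48): 12+40 > 48 → valid
(6,26,31): 6+26 > 31 → valid
(5,9,15): 5+9 ≤ 15 → not valid
(15,29,35): 15+29 > 35 → valid
4 of the 6 triples form a triangle.

4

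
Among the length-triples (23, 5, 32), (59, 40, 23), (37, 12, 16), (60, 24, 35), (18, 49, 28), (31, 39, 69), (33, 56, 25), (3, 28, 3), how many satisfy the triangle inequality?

3

(5,23,32): 5+23 ≤ 32 → not valid
(23,40,59): 23+40 > 59 → valid
(12,16,37): 12+16 ≤ 37 → not valid
(24,35,60): 24+35 ≤ 60 → not valid
(18,28,49): 18+28 ≤ 49 → not valid
(31,39,69): 31+39 > 69 → valid
(25,33,56): 25+33 > 56 → valid
(3,3,28): 3+3 ≤ 28 → not valid
3 of the 8 triples form a triangle.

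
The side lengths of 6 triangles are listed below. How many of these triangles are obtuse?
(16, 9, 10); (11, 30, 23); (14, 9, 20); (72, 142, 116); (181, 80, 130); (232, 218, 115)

(16,9,10): 9²+10² = 181 < 256 = 16² → obtuse
(11,30,23): 11²+23² = 650 < 900 = 30² → obtuse
(14,9,20): 9²+14² = 277 < 400 = 20² → obtuse
(72,142,116): 72²+116² = 18640 < 20164 = 142² → obtuse
(181,80,130): 80²+130² = 23300 < 32761 = 181² → obtuse
(232,218,115): 115²+218² = 60749 > 53824 = 232² → acute
5 of the 6 are obtuse.

5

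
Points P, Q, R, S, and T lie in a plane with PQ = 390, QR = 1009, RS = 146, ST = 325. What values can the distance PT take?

The maximum is all hops collinear in one direction: 390 + 1009 + 146 + 325 = 1870.
The longest hop is 1009; the others sum to 861. Folding the others back against it leaves at least 1009 − 861 = 148.

148 ≤ PT ≤ 1870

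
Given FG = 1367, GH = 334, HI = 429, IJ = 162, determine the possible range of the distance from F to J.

442 ≤ FJ ≤ 2292

The maximum is all hops collinear in one direction: 1367 + 334 + 429 + 162 = 2292.
The longest hop is 1367; the others sum to 925. Folding the others back against it leaves at least 1367 − 925 = 442.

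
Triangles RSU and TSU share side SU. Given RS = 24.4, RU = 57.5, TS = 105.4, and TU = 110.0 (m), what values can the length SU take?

From triangle RSU: |24.4 − 57.5| < SU < 24.4 + 57.5, i.e. 33.1 < SU < 81.9.
From triangle TSU: 4.6 < SU < 215.4.
Both must hold, so SU lies in the intersection.

33.1 < SU < 81.9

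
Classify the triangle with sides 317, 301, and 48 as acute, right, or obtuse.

obtuse

Compare the square of the longest side to the sum of squares of the other two: 48² + 301² = 92905 < 100489 = 317².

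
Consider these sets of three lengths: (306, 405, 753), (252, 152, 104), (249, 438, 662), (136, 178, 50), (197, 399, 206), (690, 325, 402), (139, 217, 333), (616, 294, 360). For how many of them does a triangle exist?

7

(306,405,753): 306+405 ≤ 753 → not valid
(104,152,252): 104+152 > 252 → valid
(249,438,662): 249+438 > 662 → valid
(50,136,178): 50+136 > 178 → valid
(197,206,399): 197+206 > 399 → valid
(325,402,690): 325+402 > 690 → valid
(139,217,333): 139+217 > 333 → valid
(294,360,616): 294+360 > 616 → valid
7 of the 8 triples form a triangle.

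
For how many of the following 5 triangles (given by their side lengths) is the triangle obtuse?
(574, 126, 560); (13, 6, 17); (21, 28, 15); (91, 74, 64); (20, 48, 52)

2

(574,126,560): 126²+560² = 329476 = 574² → right
(13,6,17): 6²+13² = 205 < 289 = 17² → obtuse
(21,28,15): 15²+21² = 666 < 784 = 28² → obtuse
(91,74,64): 64²+74² = 9572 > 8281 = 91² → acute
(20,48,52): 20²+48² = 2704 = 52² → right
2 of the 5 are obtuse.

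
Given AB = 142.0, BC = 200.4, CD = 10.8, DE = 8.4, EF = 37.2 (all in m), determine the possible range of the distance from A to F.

2.0 ≤ AF ≤ 398.8 m

The maximum is all hops collinear in one direction: 142.0 + 200.4 + 10.8 + 8.4 + 37.2 = 398.8.
The longest hop is 200.4; the others sum to 198.4. Folding the others back against it leaves at least 200.4 − 198.4 = 2.0.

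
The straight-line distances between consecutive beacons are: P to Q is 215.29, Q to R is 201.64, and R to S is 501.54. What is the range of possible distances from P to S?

The maximum is all hops collinear in one direction: 215.29 + 201.64 + 501.54 = 918.47.
The longest hop is 501.54; the others sum to 416.93. Folding the others back against it leaves at least 501.54 − 416.93 = 84.61.

84.61 ≤ PS ≤ 918.47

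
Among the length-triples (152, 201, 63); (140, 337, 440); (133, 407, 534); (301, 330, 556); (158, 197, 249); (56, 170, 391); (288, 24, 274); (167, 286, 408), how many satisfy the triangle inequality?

(63,152,201): 63+152 > 201 → valid
(140,337,440): 140+337 > 440 → valid
(133,407,534): 133+407 > 534 → valid
(301,330,556): 301+330 > 556 → valid
(158,197,249): 158+197 > 249 → valid
(56,170,391): 56+170 ≤ 391 → not valid
(24,274,288): 24+274 > 288 → valid
(167,286,408): 167+286 > 408 → valid
7 of the 8 triples form a triangle.

7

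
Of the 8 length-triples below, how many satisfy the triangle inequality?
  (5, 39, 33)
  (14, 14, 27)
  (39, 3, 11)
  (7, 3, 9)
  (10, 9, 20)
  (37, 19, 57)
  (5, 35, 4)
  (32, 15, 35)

3

(5,33,39): 5+33 ≤ 39 → not valid
(14,14,27): 14+14 > 27 → valid
(3,11,39): 3+11 ≤ 39 → not valid
(3,7,9): 3+7 > 9 → valid
(9,10,20): 9+10 ≤ 20 → not valid
(19,37,57): 19+37 ≤ 57 → not valid
(4,5,35): 4+5 ≤ 35 → not valid
(15,32,35): 15+32 > 35 → valid
3 of the 8 triples form a triangle.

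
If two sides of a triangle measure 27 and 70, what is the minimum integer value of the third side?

44

The third side must be strictly greater than |27 − 70| = 43.
The smallest integer above 43 is 44.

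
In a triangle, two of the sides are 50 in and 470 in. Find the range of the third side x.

By the triangle inequality, x must be less than 50 + 470 = 520 and greater than |50 − 470| = 420.

420 < x < 520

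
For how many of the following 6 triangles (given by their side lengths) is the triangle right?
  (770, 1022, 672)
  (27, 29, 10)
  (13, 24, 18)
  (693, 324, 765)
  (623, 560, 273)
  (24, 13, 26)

3

(770,1022,672): 672²+770² = 1044484 = 1022² → right
(27,29,10): 10²+27² = 829 < 841 = 29² → obtuse
(13,24,18): 13²+18² = 493 < 576 = 24² → obtuse
(693,324,765): 324²+693² = 585225 = 765² → right
(623,560,273): 273²+560² = 388129 = 623² → right
(24,13,26): 13²+24² = 745 > 676 = 26² → acute
3 of the 6 are right.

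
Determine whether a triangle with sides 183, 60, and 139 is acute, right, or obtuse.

Compare the square of the longest side to the sum of squares of the other two: 60² + 139² = 22921 < 33489 = 183².

obtuse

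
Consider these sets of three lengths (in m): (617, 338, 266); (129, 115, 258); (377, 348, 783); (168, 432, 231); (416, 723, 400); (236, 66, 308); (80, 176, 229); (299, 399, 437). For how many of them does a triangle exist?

(266,338,617): 266+338 ≤ 617 → not valid
(115,129,258): 115+129 ≤ 258 → not valid
(348,377,783): 348+377 ≤ 783 → not valid
(168,231,432): 168+231 ≤ 432 → not valid
(400,416,723): 400+416 > 723 → valid
(66,236,308): 66+236 ≤ 308 → not valid
(80,176,229): 80+176 > 229 → valid
(299,399,437): 299+399 > 437 → valid
3 of the 8 triples form a triangle.

3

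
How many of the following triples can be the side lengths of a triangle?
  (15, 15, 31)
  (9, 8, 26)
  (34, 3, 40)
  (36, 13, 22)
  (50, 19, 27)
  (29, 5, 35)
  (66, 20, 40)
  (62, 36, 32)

(15,15,31): 15+15 ≤ 31 → not valid
(8,9,26): 8+9 ≤ 26 → not valid
(3,34,40): 3+34 ≤ 40 → not valid
(13,22,36): 13+22 ≤ 36 → not valid
(19,27,50): 19+27 ≤ 50 → not valid
(5,29,35): 5+29 ≤ 35 → not valid
(20,40,66): 20+40 ≤ 66 → not valid
(32,36,62): 32+36 > 62 → valid
1 of the 8 triples forms a triangle.

1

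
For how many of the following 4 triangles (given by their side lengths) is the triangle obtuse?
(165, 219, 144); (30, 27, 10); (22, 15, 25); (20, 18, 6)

2

(165,219,144): 144²+165² = 47961 = 219² → right
(30,27,10): 10²+27² = 829 < 900 = 30² → obtuse
(22,15,25): 15²+22² = 709 > 625 = 25² → acute
(20,18,6): 6²+18² = 360 < 400 = 20² → obtuse
2 of the 4 are obtuse.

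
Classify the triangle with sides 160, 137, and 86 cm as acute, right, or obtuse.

acute

Compare the square of the longest side to the sum of squares of the other two: 86² + 137² = 26165 > 25600 = 160².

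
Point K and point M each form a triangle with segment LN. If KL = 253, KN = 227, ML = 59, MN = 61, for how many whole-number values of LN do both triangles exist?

93

From triangle KLN: 26 < LN < 480.
From triangle MLN: 2 < LN < 120.
Intersection: 26 < LN < 120, so integers 27 through 119: 93 values.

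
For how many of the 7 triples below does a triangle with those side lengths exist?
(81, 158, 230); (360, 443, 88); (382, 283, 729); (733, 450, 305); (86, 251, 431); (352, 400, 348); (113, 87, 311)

4

(81,158,230): 81+158 > 230 → valid
(88,360,443): 88+360 > 443 → valid
(283,382,729): 283+382 ≤ 729 → not valid
(305,450,733): 305+450 > 733 → valid
(86,251,431): 86+251 ≤ 431 → not valid
(348,352,400): 348+352 > 400 → valid
(87,113,311): 87+113 ≤ 311 → not valid
4 of the 7 triples form a triangle.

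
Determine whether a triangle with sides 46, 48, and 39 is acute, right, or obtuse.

acute

Compare the square of the longest side to the sum of squares of the other two: 39² + 46² = 3637 > 2304 = 48².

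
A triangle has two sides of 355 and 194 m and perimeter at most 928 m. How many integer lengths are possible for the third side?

218

Triangle inequality: 161 < x < 549. Perimeter ≤ 928 gives x ≤ 928 − 355 − 194 = 379.
So 161 < x ≤ 379; integers 162 through 379: 218 values.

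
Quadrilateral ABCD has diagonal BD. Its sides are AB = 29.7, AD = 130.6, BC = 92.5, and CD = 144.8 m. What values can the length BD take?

100.9 < BD < 160.3

From triangle ABD: |29.7 − 130.6| < BD < 29.7 + 130.6, i.e. 100.9 < BD < 160.3.
From triangle CBD: 52.3 < BD < 237.3.
Both must hold, so BD lies in the intersection.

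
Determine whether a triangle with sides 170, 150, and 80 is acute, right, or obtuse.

right

Compare the square of the longest side to the sum of squares of the other two: 80² + 150² = 28900 = 170².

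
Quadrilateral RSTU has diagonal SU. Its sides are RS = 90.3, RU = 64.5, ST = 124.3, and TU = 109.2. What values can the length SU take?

From triangle RSU: |90.3 − 64.5| < SU < 90.3 + 64.5, i.e. 25.8 < SU < 154.8.
From triangle TSU: 15.1 < SU < 233.5.
Both must hold, so SU lies in the intersection.

25.8 < SU < 154.8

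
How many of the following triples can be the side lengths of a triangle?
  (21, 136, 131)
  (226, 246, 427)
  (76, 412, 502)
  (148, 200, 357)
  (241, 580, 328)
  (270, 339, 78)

(21,131,136): 21+131 > 136 → valid
(226,246,427): 226+246 > 427 → valid
(76,412,502): 76+412 ≤ 502 → not valid
(148,200,357): 148+200 ≤ 357 → not valid
(241,328,580): 241+328 ≤ 580 → not valid
(78,270,339): 78+270 > 339 → valid
3 of the 6 triples form a triangle.

3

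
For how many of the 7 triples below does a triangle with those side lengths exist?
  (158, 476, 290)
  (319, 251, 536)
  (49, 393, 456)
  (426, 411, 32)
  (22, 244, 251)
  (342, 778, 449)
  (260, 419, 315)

5

(158,290,476): 158+290 ≤ 476 → not valid
(251,319,536): 251+319 > 536 → valid
(49,393,456): 49+393 ≤ 456 → not valid
(32,411,426): 32+411 > 426 → valid
(22,244,251): 22+244 > 251 → valid
(342,449,778): 342+449 > 778 → valid
(260,315,419): 260+315 > 419 → valid
5 of the 7 triples form a triangle.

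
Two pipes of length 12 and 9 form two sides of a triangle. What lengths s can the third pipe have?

3 < s < 21

By the triangle inequality, s must be less than 12 + 9 = 21 and greater than |12 − 9| = 3.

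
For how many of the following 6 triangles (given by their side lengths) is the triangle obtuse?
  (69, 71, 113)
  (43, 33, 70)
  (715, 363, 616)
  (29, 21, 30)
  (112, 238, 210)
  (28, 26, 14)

2

(69,71,113): 69²+71² = 9802 < 12769 = 113² → obtuse
(43,33,70): 33²+43² = 2938 < 4900 = 70² → obtuse
(715,363,616): 363²+616² = 511225 = 715² → right
(29,21,30): 21²+29² = 1282 > 900 = 30² → acute
(112,238,210): 112²+210² = 56644 = 238² → right
(28,26,14): 14²+26² = 872 > 784 = 28² → acute
2 of the 6 are obtuse.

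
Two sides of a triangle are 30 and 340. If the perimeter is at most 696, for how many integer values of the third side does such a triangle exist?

Triangle inequality: 310 < x < 370. Perimeter ≤ 696 gives x ≤ 696 − 30 − 340 = 326.
So 310 < x ≤ 326; integers 311 through 326: 16 values.

16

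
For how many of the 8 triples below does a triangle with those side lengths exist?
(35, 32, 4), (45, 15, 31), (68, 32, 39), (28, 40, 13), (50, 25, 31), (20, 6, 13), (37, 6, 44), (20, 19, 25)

(4,32,35): 4+32 > 35 → valid
(15,31,45): 15+31 > 45 → valid
(32,39,68): 32+39 > 68 → valid
(13,28,40): 13+28 > 40 → valid
(25,31,50): 25+31 > 50 → valid
(6,13,20): 6+13 ≤ 20 → not valid
(6,37,44): 6+37 ≤ 44 → not valid
(19,20,25): 19+20 > 25 → valid
6 of the 8 triples form a triangle.

6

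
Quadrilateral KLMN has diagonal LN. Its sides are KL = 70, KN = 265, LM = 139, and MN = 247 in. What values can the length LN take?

195 < LN < 335

From triangle KLN: |70 − 265| < LN < 70 + 265, i.e. 195 < LN < 335.
From triangle MLN: 108 < LN < 386.
Both must hold, so LN lies in the intersection.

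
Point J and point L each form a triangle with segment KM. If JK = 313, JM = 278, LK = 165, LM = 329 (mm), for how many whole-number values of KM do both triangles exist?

From triangle JKM: 35 < KM < 591.
From triangle LKM: 164 < KM < 494.
Intersection: 164 < KM < 494, so integers 165 through 493: 329 values.

329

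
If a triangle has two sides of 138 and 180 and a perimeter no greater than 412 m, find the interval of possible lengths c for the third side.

Triangle inequality alone gives 42 < c < 318.
The perimeter condition gives c ≤ 412 − 138 − 180 = 94.
Intersecting the two: 42 < c ≤ 94.

42 < c ≤ 94 m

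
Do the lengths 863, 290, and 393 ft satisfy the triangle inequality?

No

The longest side is 863, but the other two sum to only 683.
683 < 863, so the triangle inequality fails.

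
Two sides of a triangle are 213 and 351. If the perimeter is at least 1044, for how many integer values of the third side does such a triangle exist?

Triangle inequality: 138 < x < 564. Perimeter ≥ 1044 gives x ≥ 1044 − 213 − 351 = 480.
So 480 ≤ x < 564; integers 480 through 563: 84 values.

84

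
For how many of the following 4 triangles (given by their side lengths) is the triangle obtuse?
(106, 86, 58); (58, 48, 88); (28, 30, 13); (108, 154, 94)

(106,86,58): 58²+86² = 10760 < 11236 = 106² → obtuse
(58,48,88): 48²+58² = 5668 < 7744 = 88² → obtuse
(28,30,13): 13²+28² = 953 > 900 = 30² → acute
(108,154,94): 94²+108² = 20500 < 23716 = 154² → obtuse
3 of the 4 are obtuse.

3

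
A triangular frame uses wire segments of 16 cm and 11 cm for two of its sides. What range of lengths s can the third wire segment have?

By the triangle inequality, s must be less than 16 + 11 = 27 and greater than |16 − 11| = 5.

5 < s < 27 (cm)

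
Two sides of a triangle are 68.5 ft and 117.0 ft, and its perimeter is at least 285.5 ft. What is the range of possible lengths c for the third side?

Triangle inequality alone gives 48.5 < c < 185.5.
The perimeter condition gives c ≥ 285.5 − 68.5 − 117.0 = 100.0.
Intersecting the two: 100.0 ≤ c < 185.5.

100.0 ≤ c < 185.5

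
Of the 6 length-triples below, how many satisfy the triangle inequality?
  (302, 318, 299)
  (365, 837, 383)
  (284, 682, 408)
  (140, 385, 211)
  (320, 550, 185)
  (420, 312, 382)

(299,302,318): 299+302 > 318 → valid
(365,383,837): 365+383 ≤ 837 → not valid
(284,408,682): 284+408 > 682 → valid
(140,211,385): 140+211 ≤ 385 → not valid
(185,320,550): 185+320 ≤ 550 → not valid
(312,382,420): 312+382 > 420 → valid
3 of the 6 triples form a triangle.

3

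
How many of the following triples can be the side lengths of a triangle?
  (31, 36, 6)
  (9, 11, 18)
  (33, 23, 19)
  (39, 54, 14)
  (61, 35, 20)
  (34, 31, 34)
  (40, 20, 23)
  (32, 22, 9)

5

(6,31,36): 6+31 > 36 → valid
(9,11,18): 9+11 > 18 → valid
(19,23,33): 19+23 > 33 → valid
(14,39,54): 14+39 ≤ 54 → not valid
(20,35,61): 20+35 ≤ 61 → not valid
(31,34,34): 31+34 > 34 → valid
(20,23,40): 20+23 > 40 → valid
(9,22,32): 9+22 ≤ 32 → not valid
5 of the 8 triples form a triangle.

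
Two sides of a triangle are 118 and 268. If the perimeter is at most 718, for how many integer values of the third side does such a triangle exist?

Triangle inequality: 150 < x < 386. Perimeter ≤ 718 gives x ≤ 718 − 118 − 268 = 332.
So 150 < x ≤ 332; integers 151 through 332: 182 values.

182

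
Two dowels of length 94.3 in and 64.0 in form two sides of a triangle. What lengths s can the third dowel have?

30.3 < s < 158.3

By the triangle inequality, s must be less than 94.3 + 64.0 = 158.3 and greater than |94.3 − 64.0| = 30.3.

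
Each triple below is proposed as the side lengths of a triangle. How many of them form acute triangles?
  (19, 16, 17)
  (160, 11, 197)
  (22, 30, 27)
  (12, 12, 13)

(19,16,17): 16²+17² = 545 > 361 = 19² → acute
(160,11,197): 11+160 ≤ 197, not a triangle
(22,30,27): 22²+27² = 1213 > 900 = 30² → acute
(12,12,13): 12²+12² = 288 > 169 = 13² → acute
3 of the 4 are acute.

3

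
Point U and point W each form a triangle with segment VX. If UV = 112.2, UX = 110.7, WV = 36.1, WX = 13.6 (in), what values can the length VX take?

22.5 < VX < 49.7

From triangle UVX: |112.2 − 110.7| < VX < 112.2 + 110.7, i.e. 1.5 < VX < 222.9.
From triangle WVX: 22.5 < VX < 49.7.
Both must hold, so VX lies in the intersection.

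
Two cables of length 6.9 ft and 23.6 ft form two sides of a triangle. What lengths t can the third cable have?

By the triangle inequality, t must be less than 6.9 + 23.6 = 30.5 and greater than |6.9 − 23.6| = 16.7.

16.7 < t < 30.5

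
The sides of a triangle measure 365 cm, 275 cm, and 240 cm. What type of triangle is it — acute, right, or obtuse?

Compare the square of the longest side to the sum of squares of the other two: 240² + 275² = 133225 = 365².

right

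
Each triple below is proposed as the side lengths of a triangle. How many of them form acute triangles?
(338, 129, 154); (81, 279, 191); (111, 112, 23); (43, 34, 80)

(338,129,154): 129+154 ≤ 338, not a triangle
(81,279,191): 81+191 ≤ 279, not a triangle
(111,112,23): 23²+111² = 12850 > 12544 = 112² → acute
(43,34,80): 34+43 ≤ 80, not a triangle
1 of the 4 is acute.

1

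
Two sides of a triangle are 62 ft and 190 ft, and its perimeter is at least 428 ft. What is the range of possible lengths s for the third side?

Triangle inequality alone gives 128 < s < 252.
The perimeter condition gives s ≥ 428 − 62 − 190 = 176.
Intersecting the two: 176 ≤ s < 252.

176 ≤ s < 252 ft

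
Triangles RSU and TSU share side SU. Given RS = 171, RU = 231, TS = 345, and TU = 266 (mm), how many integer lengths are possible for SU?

From triangle RSU: 60 < SU < 402.
From triangle TSU: 79 < SU < 611.
Intersection: 79 < SU < 402, so integers 80 through 401: 322 values.

322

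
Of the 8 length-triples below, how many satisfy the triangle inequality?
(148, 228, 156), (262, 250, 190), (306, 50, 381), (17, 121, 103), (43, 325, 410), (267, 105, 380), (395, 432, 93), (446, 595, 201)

4

(148,156,228): 148+156 > 228 → valid
(190,250,262): 190+250 > 262 → valid
(50,306,381): 50+306 ≤ 381 → not valid
(17,103,121): 17+103 ≤ 121 → not valid
(43,325,410): 43+325 ≤ 410 → not valid
(105,267,380): 105+267 ≤ 380 → not valid
(93,395,432): 93+395 > 432 → valid
(201,446,595): 201+446 > 595 → valid
4 of the 8 triples form a triangle.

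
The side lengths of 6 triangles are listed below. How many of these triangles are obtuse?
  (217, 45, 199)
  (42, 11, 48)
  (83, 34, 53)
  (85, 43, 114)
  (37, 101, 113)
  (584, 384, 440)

5

(217,45,199): 45²+199² = 41626 < 47089 = 217² → obtuse
(42,11,48): 11²+42² = 1885 < 2304 = 48² → obtuse
(83,34,53): 34²+53² = 3965 < 6889 = 83² → obtuse
(85,43,114): 43²+85² = 9074 < 12996 = 114² → obtuse
(37,101,113): 37²+101² = 11570 < 12769 = 113² → obtuse
(584,384,440): 384²+440² = 341056 = 584² → right
5 of the 6 are obtuse.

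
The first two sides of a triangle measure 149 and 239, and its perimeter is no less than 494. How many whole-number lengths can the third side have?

Triangle inequality: 90 < x < 388. Perimeter ≥ 494 gives x ≥ 494 − 149 − 239 = 106.
So 106 ≤ x < 388; integers 106 through 387: 282 values.

282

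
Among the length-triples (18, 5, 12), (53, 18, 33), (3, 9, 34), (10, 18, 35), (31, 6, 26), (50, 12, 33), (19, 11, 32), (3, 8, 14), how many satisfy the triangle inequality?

1

(5,12,18): 5+12 ≤ 18 → not valid
(18,33,53): 18+33 ≤ 53 → not valid
(3,9,34): 3+9 ≤ 34 → not valid
(10,18,35): 10+18 ≤ 35 → not valid
(6,26,31): 6+26 > 31 → valid
(12,33,50): 12+33 ≤ 50 → not valid
(11,19,32): 11+19 ≤ 32 → not valid
(3,8,14): 3+8 ≤ 14 → not valid
1 of the 8 triples forms a triangle.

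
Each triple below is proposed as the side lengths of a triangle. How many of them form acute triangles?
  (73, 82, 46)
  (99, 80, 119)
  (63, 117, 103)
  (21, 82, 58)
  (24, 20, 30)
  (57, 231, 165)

4

(73,82,46): 46²+73² = 7445 > 6724 = 82² → acute
(99,80,119): 80²+99² = 16201 > 14161 = 119² → acute
(63,117,103): 63²+103² = 14578 > 13689 = 117² → acute
(21,82,58): 21+58 ≤ 82, not a triangle
(24,20,30): 20²+24² = 976 > 900 = 30² → acute
(57,231,165): 57+165 ≤ 231, not a triangle
4 of the 6 are acute.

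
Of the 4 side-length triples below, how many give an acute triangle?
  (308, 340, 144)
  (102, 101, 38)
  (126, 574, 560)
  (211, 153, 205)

(308,340,144): 144²+308² = 115600 = 340² → right
(102,101,38): 38²+101² = 11645 > 10404 = 102² → acute
(126,574,560): 126²+560² = 329476 = 574² → right
(211,153,205): 153²+205² = 65434 > 44521 = 211² → acute
2 of the 4 are acute.

2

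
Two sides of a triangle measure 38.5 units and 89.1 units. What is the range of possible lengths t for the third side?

By the triangle inequality, t must be less than 38.5 + 89.1 = 127.6 and greater than |38.5 − 89.1| = 50.6.

50.6 < t < 127.6 (units)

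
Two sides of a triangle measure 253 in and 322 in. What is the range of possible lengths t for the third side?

69 < t < 575

By the triangle inequality, t must be less than 253 + 322 = 575 and greater than |253 − 322| = 69.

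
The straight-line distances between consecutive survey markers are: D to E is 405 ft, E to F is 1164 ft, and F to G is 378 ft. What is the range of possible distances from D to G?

381 ≤ DG ≤ 1947 ft

The maximum is all hops collinear in one direction: 405 + 1164 + 378 = 1947.
The longest hop is 1164; the others sum to 783. Folding the others back against it leaves at least 1164 − 783 = 381.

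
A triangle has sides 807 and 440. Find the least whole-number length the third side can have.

368

The third side must be strictly greater than |807 − 440| = 367.
The smallest integer above 367 is 368.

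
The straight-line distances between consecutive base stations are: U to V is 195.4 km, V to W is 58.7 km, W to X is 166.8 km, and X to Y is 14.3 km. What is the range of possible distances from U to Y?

0 ≤ UY ≤ 435.2 km

The maximum is all hops collinear in one direction: 195.4 + 58.7 + 166.8 + 14.3 = 435.2.
The longest hop is 195.4; the others sum to 239.8. Since 195.4 ≤ 239.8, the path can fold back on itself completely, so the minimum distance is 0.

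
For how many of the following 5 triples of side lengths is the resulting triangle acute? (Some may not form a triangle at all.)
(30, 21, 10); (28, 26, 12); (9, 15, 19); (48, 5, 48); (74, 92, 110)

(30,21,10): 10²+21² = 541 < 900 = 30² → obtuse
(28,26,12): 12²+26² = 820 > 784 = 28² → acute
(9,15,19): 9²+15² = 306 < 361 = 19² → obtuse
(48,5,48): 5²+48² = 2329 > 2304 = 48² → acute
(74,92,110): 74²+92² = 13940 > 12100 = 110² → acute
3 of the 5 are acute.

3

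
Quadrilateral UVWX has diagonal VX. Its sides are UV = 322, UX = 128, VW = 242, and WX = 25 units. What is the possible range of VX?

From triangle UVX: |322 − 128| < VX < 322 + 128, i.e. 194 < VX < 450.
From triangle WVX: 217 < VX < 267.
Both must hold, so VX lies in the intersection.

217 < VX < 267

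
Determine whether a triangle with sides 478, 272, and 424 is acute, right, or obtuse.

Compare the square of the longest side to the sum of squares of the other two: 272² + 424² = 253760 > 228484 = 478².

acute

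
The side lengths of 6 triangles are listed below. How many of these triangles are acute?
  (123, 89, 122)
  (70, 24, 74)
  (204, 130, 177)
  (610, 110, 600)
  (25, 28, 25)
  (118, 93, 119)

4

(123,89,122): 89²+122² = 22805 > 15129 = 123² → acute
(70,24,74): 24²+70² = 5476 = 74² → right
(204,130,177): 130²+177² = 48229 > 41616 = 204² → acute
(610,110,600): 110²+600² = 372100 = 610² → right
(25,28,25): 25²+25² = 1250 > 784 = 28² → acute
(118,93,119): 93²+118² = 22573 > 14161 = 119² → acute
4 of the 6 are acute.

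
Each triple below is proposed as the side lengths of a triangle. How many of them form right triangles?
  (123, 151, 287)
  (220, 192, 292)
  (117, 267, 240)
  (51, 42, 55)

2

(123,151,287): 123+151 ≤ 287, not a triangle
(220,192,292): 192²+220² = 85264 = 292² → right
(117,267,240): 117²+240² = 71289 = 267² → right
(51,42,55): 42²+51² = 4365 > 3025 = 55² → acute
2 of the 4 are right.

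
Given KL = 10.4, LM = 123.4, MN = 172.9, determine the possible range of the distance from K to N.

The maximum is all hops collinear in one direction: 10.4 + 123.4 + 172.9 = 306.7.
The longest hop is 172.9; the others sum to 133.8. Folding the others back against it leaves at least 172.9 − 133.8 = 39.1.

39.1 ≤ KN ≤ 306.7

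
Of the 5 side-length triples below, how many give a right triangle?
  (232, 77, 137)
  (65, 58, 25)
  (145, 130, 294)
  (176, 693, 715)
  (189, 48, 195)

(232,77,137): 77+137 ≤ 232, not a triangle
(65,58,25): 25²+58² = 3989 < 4225 = 65² → obtuse
(145,130,294): 130+145 ≤ 294, not a triangle
(176,693,715): 176²+693² = 511225 = 715² → right
(189,48,195): 48²+189² = 38025 = 195² → right
2 of the 5 are right.

2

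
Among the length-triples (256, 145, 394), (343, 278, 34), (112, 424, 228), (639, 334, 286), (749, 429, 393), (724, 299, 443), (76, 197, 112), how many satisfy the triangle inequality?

(145,256,394): 145+256 > 394 → valid
(34,278,343): 34+278 ≤ 343 → not valid
(112,228,424): 112+228 ≤ 424 → not valid
(286,334,639): 286+334 ≤ 639 → not valid
(393,429,749): 393+429 > 749 → valid
(299,443,724): 299+443 > 724 → valid
(76,112,197): 76+112 ≤ 197 → not valid
3 of the 7 triples form a triangle.

3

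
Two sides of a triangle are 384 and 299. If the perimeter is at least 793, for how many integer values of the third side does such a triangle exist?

Triangle inequality: 85 < x < 683. Perimeter ≥ 793 gives x ≥ 793 − 384 − 299 = 110.
So 110 ≤ x < 683; integers 110 through 682: 573 values.

573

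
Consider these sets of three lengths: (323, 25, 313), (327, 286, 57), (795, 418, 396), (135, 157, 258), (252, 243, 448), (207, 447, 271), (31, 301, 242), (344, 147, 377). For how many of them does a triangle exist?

7

(25,313,323): 25+313 > 323 → valid
(57,286,327): 57+286 > 327 → valid
(396,418,795): 396+418 > 795 → valid
(135,157,258): 135+157 > 258 → valid
(243,252,448): 243+252 > 448 → valid
(207,271,447): 207+271 > 447 → valid
(31,242,301): 31+242 ≤ 301 → not valid
(147,344,377): 147+344 > 377 → valid
7 of the 8 triples form a triangle.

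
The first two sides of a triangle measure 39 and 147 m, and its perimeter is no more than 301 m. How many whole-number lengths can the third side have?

Triangle inequality: 108 < x < 186. Perimeter ≤ 301 gives x ≤ 301 − 39 − 147 = 115.
So 108 < x ≤ 115; integers 109 through 115: 7 values.

7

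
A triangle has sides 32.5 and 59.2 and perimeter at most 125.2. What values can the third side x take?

Triangle inequality alone gives 26.7 < x < 91.7.
The perimeter condition gives x ≤ 125.2 − 32.5 − 59.2 = 33.5.
Intersecting the two: 26.7 < x ≤ 33.5.

26.7 < x ≤ 33.5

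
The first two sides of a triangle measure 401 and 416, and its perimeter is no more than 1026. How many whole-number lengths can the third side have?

194

Triangle inequality: 15 < x < 817. Perimeter ≤ 1026 gives x ≤ 1026 − 401 − 416 = 209.
So 15 < x ≤ 209; integers 16 through 209: 194 values.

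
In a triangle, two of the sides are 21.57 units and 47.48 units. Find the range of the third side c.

25.91 < c < 69.05

By the triangle inequality, c must be less than 21.57 + 47.48 = 69.05 and greater than |21.57 − 47.48| = 25.91.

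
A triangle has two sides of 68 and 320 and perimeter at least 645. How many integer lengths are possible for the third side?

Triangle inequality: 252 < x < 388. Perimeter ≥ 645 gives x ≥ 645 − 68 − 320 = 257.
So 257 ≤ x < 388; integers 257 through 387: 131 values.

131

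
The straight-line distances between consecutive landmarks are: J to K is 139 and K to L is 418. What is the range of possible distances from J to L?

By the triangle inequality, |139 − 418| ≤ JL ≤ 139 + 418.

279 ≤ JL ≤ 557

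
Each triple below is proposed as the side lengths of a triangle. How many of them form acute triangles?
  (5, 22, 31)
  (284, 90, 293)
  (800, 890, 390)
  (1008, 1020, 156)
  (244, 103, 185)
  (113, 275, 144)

1

(5,22,31): 5+22 ≤ 31, not a triangle
(284,90,293): 90²+284² = 88756 > 85849 = 293² → acute
(800,890,390): 390²+800² = 792100 = 890² → right
(1008,1020,156): 156²+1008² = 1040400 = 1020² → right
(244,103,185): 103²+185² = 44834 < 59536 = 244² → obtuse
(113,275,144): 113+144 ≤ 275, not a triangle
1 of the 6 is acute.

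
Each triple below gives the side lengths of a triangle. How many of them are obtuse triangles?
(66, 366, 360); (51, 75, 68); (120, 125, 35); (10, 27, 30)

1

(66,366,360): 66²+360² = 133956 = 366² → right
(51,75,68): 51²+68² = 7225 > 5625 = 75² → acute
(120,125,35): 35²+120² = 15625 = 125² → right
(10,27,30): 10²+27² = 829 < 900 = 30² → obtuse
1 of the 4 is obtuse.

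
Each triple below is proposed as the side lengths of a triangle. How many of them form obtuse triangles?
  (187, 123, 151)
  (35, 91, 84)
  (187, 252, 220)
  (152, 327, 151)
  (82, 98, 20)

(187,123,151): 123²+151² = 37930 > 34969 = 187² → acute
(35,91,84): 35²+84² = 8281 = 91² → right
(187,252,220): 187²+220² = 83369 > 63504 = 252² → acute
(152,327,151): 151+152 ≤ 327, not a triangle
(82,98,20): 20²+82² = 7124 < 9604 = 98² → obtuse
1 of the 5 is obtuse.

1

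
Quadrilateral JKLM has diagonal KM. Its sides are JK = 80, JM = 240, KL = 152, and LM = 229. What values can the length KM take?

From triangle JKM: |80 − 240| < KM < 80 + 240, i.e. 160 < KM < 320.
From triangle LKM: 77 < KM < 381.
Both must hold, so KM lies in the intersection.

160 < KM < 320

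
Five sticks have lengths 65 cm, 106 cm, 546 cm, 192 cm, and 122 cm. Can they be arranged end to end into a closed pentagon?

For a pentagon, each side must be shorter than the sum of the others.
Here the longest side is 546, but the remaining 4 sides sum to only 485.

No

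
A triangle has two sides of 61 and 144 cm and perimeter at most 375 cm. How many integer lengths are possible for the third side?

87

Triangle inequality: 83 < x < 205. Perimeter ≤ 375 gives x ≤ 375 − 61 − 144 = 170.
So 83 < x ≤ 170; integers 84 through 170: 87 values.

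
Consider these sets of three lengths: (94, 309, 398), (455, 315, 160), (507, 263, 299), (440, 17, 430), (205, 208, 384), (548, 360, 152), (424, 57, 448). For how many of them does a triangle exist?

(94,309,398): 94+309 > 398 → valid
(160,315,455): 160+315 > 455 → valid
(263,299,507): 263+299 > 507 → valid
(17,430,440): 17+430 > 440 → valid
(205,208,384): 205+208 > 384 → valid
(152,360,548): 152+360 ≤ 548 → not valid
(57,424,448): 57+424 > 448 → valid
6 of the 7 triples form a triangle.

6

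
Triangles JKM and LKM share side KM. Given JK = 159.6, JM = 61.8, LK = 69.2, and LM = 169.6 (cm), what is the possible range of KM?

100.4 < KM < 221.4

From triangle JKM: |159.6 − 61.8| < KM < 159.6 + 61.8, i.e. 97.8 < KM < 221.4.
From triangle LKM: 100.4 < KM < 238.8.
Both must hold, so KM lies in the intersection.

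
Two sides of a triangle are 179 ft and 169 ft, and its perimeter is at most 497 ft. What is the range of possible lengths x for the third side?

10 < x ≤ 149

Triangle inequality alone gives 10 < x < 348.
The perimeter condition gives x ≤ 497 − 179 − 169 = 149.
Intersecting the two: 10 < x ≤ 149.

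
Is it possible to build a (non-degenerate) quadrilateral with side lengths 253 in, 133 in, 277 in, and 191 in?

Yes

A quadrilateral exists iff every side is shorter than the sum of the others — equivalently, the longest side is less than the sum of the rest.
Longest side 277 < 577 (sum of the remaining 3), so yes.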